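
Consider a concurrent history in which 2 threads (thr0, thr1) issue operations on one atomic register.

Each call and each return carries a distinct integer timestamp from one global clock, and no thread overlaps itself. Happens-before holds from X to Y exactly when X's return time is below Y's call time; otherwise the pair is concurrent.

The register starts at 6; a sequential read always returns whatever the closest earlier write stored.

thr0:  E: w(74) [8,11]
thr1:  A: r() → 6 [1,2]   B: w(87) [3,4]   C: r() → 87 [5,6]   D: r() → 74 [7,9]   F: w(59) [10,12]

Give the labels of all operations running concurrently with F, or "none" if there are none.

E

F runs from 10 to 12; window-overlapping ops are concurrent
A [1,2]: before
B [3,4]: before
C [5,6]: before
D [7,9]: before
E [8,11]: concurrent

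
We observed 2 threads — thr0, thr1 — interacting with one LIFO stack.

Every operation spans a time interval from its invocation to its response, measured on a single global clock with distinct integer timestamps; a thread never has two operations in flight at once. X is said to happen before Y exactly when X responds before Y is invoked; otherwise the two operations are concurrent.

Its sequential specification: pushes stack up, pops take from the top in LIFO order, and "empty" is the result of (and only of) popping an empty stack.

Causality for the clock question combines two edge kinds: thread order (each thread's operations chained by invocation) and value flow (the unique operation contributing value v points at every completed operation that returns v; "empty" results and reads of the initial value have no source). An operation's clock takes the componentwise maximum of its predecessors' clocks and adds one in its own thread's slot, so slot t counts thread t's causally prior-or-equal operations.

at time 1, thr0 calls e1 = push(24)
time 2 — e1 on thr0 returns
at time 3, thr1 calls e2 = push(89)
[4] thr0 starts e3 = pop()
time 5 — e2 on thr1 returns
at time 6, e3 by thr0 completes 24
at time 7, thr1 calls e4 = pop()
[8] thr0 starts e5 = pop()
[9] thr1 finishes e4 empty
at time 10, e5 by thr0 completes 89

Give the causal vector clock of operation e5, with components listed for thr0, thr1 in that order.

(3, 1)

root op e2, invoked 3: fresh clock plus thr1's own tick → (0, 1)
root op e1, invoked 1: fresh clock plus thr0's own tick → (1, 0)
e4, invoked 7, takes VC(e2)=(0, 1) under max, adds 1 for thr1 → (0, 2)
e3, invoked 4, takes VC(e1)=(1, 0) under max, adds 1 for thr0 → (2, 0)
e5, invoked 8, takes VC(e2)=(0, 1), VC(e3)=(2, 0) under max, adds 1 for thr0 → (3, 1)
target: VC(e5) = (3, 1)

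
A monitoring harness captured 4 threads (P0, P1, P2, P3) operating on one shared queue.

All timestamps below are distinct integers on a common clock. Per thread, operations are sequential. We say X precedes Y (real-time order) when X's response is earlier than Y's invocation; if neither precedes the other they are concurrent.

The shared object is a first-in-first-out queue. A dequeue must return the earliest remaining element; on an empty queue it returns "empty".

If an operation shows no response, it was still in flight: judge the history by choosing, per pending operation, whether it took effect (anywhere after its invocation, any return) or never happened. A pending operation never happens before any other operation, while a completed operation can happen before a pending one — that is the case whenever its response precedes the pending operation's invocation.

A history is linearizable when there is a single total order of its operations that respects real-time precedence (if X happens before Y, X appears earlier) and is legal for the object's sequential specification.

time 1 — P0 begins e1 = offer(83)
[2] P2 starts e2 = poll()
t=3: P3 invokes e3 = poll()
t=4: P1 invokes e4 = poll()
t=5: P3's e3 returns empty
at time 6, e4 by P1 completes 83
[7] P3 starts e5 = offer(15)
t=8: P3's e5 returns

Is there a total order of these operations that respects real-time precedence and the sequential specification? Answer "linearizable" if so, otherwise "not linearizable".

linearizable

a witness: e1, e4, e2, e3, e5
step 1: e1 offer(83) (pending, included) — queue <83>
step 2: e4 poll() → 83 — queue <>
step 3: e2 poll() (pending, included) — queue <>
step 4: e3 poll() → empty — queue <>
step 5: e5 offer(15) — queue <15>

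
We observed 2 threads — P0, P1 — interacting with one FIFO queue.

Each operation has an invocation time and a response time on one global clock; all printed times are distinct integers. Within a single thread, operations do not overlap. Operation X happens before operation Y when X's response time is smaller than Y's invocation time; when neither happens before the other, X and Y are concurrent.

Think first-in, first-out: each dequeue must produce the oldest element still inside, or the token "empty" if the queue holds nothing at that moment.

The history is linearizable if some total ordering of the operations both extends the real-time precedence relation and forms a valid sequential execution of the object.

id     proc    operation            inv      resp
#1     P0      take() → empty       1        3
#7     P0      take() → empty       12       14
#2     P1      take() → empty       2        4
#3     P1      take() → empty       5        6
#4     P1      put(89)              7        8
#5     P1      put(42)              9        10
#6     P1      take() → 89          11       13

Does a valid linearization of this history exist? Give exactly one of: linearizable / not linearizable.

cut after 13 events: linearizable; cut after 14 events (#7 responds, time 14): not linearizable
checked exhaustively: 4 real-time-consistent orders of 7 completed operations, zero legal FIFO queue replays
e.g. #1, #2, #3, #4, #5, #6, #7: illegal at step 7, since #7 take() → empty cannot apply there
e.g. #1, #2, #3, #4, #5, #7, #6: illegal at step 6, since #7 take() → empty cannot apply there

not linearizable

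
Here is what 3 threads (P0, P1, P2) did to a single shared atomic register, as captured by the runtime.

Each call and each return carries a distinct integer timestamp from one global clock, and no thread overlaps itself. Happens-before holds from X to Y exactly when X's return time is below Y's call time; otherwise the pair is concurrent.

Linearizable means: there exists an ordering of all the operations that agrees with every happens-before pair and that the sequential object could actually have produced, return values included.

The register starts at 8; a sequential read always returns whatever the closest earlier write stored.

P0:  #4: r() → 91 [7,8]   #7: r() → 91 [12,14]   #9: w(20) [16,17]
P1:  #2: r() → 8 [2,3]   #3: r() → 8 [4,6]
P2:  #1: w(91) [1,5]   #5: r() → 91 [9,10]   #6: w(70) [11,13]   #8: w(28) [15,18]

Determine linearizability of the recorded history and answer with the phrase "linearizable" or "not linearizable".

witness order: #2, #3, #1, #4, #5, #7, #6, #8, #9
step 1: #2 r() → 8 — value 8
step 2: #3 r() → 8 — value 8
step 3: #1 w(91) — value 91
step 4: #4 r() → 91 — value 91
step 5: #5 r() → 91 — value 91
step 6: #7 r() → 91 — value 91
step 7: #6 w(70) — value 70
step 8: #8 w(28) — value 28
step 9: #9 w(20) — value 20

linearizable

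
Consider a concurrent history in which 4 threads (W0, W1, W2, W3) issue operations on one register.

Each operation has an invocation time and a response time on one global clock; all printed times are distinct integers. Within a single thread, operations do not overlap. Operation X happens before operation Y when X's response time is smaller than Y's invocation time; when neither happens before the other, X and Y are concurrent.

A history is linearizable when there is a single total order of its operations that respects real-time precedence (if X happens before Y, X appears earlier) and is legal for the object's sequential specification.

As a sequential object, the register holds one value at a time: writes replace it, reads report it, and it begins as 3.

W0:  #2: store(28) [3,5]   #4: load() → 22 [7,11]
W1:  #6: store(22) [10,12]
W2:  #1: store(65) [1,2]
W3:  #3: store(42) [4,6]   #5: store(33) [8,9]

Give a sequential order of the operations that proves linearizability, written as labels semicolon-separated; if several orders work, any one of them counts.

after step 1 (#1 store(65)): value 65
after step 2 (#2 store(28)): value 28
after step 3 (#3 store(42)): value 42
after step 4 (#5 store(33)): value 33
after step 5 (#6 store(22)): value 22
after step 6 (#4 load() → 22): value 22

#1; #2; #3; #5; #6; #4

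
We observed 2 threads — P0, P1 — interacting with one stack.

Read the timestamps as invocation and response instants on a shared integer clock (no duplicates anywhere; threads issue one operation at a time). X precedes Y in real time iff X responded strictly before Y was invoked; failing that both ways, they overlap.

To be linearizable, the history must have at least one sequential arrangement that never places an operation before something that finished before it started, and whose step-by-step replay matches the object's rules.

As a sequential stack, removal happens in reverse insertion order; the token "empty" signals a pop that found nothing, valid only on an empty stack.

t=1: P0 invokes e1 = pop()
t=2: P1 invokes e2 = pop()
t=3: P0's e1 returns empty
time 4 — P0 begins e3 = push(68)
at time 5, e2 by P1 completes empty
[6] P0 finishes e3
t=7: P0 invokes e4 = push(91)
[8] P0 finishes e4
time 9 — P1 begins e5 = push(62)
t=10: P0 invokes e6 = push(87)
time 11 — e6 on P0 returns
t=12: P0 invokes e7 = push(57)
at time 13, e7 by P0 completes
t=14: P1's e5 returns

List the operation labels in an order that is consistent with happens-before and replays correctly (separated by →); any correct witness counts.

step 1: e1 pop() → empty — stack <>
step 2: e2 pop() → empty — stack <>
step 3: e3 push(68) — stack <68>
step 4: e4 push(91) — stack <68,91>
step 5: e5 push(62) — stack <68,91,62>
step 6: e6 push(87) — stack <68,91,62,87>
step 7: e7 push(57) — stack <68,91,62,87,57>

e1 → e2 → e3 → e4 → e5 → e6 → e7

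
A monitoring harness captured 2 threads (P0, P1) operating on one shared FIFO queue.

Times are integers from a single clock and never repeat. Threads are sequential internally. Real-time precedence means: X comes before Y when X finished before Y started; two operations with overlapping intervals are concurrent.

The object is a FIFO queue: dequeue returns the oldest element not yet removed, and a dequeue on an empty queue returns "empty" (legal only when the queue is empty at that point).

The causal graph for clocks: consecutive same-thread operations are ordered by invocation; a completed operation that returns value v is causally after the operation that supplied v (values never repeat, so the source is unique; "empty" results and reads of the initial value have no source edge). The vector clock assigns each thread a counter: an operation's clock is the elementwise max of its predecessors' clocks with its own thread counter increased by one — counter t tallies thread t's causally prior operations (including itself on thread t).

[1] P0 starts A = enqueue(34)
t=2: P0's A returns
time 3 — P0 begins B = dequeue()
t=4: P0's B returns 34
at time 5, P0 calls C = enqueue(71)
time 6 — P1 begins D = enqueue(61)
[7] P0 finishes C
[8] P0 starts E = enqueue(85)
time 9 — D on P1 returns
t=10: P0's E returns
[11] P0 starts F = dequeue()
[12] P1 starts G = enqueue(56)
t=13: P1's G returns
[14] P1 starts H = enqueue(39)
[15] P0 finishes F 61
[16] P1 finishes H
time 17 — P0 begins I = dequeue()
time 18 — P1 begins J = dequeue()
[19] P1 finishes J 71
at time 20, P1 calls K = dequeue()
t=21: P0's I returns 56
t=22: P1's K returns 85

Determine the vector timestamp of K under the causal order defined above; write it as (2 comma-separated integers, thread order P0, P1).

no predecessors for D (invoked 6): P1 increments from zero → (0, 1)
no predecessors for A (invoked 1): P0 increments from zero → (1, 0)
merge at G (invoked 12): VC(D)=(0, 1), own-thread bump on P1 → (0, 2)
merge at B (invoked 3): VC(A)=(1, 0), own-thread bump on P0 → (2, 0)
merge at H (invoked 14): VC(G)=(0, 2), own-thread bump on P1 → (0, 3)
merge at C (invoked 5): VC(B)=(2, 0), own-thread bump on P0 → (3, 0)
merge at E (invoked 8): VC(C)=(3, 0), own-thread bump on P0 → (4, 0)
merge at F (invoked 11): VC(D)=(0, 1), VC(E)=(4, 0), own-thread bump on P0 → (5, 1)
merge at J (invoked 18): VC(C)=(3, 0), VC(H)=(0, 3), own-thread bump on P1 → (3, 4)
merge at I (invoked 17): VC(F)=(5, 1), VC(G)=(0, 2), own-thread bump on P0 → (6, 2)
merge at K (invoked 20): VC(E)=(4, 0), VC(J)=(3, 4), own-thread bump on P1 → (4, 5)
target: VC(K) = (4, 5)

(4, 5)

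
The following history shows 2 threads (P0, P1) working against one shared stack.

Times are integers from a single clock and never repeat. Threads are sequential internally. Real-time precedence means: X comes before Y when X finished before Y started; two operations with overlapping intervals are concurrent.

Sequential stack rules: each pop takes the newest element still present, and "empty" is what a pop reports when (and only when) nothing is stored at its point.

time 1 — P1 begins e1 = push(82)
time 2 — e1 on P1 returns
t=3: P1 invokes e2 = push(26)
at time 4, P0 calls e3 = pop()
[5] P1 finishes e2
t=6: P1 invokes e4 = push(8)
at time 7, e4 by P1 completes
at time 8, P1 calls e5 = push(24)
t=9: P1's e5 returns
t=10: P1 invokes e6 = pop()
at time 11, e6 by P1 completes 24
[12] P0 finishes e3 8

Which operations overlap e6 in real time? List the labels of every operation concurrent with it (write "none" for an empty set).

e3

e6 runs from 10 to 11; window-overlapping ops are concurrent
e1 [1,2]: before
e2 [3,5]: before
e3 [4,12]: concurrent
e4 [6,7]: before
e5 [8,9]: before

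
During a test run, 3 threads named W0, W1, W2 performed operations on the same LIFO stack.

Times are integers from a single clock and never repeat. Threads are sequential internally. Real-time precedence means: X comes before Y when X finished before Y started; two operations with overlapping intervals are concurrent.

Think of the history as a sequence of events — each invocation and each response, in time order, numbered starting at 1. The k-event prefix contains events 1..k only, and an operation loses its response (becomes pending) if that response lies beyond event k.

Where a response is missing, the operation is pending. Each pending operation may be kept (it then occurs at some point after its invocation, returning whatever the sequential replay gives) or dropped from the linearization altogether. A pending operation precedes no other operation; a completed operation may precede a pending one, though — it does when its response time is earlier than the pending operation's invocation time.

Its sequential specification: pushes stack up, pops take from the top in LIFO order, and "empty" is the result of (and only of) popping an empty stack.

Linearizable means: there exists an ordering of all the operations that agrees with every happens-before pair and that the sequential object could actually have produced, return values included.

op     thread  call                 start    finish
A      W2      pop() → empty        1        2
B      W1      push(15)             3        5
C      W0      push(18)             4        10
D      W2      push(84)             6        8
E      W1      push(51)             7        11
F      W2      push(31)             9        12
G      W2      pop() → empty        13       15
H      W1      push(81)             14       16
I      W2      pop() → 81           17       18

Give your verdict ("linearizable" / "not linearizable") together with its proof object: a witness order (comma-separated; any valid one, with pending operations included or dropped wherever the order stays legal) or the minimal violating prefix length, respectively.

not linearizable — minimal violating prefix: 15 events

prefix check: 1..14 passes, 1..15 fails once G's time-15 response joins
the 7 completed operations admit 15 real-time orders; each fails the LIFO stack replay
completion choices over the 1 pending operation (H) were checked; none helps
for example A, B, C, D, E, F, G (pending dropped) fails at step 7: G pop() → empty is not legal there
for example A, B, C, D, F, E, G (pending dropped) fails at step 7: G pop() → empty is not legal there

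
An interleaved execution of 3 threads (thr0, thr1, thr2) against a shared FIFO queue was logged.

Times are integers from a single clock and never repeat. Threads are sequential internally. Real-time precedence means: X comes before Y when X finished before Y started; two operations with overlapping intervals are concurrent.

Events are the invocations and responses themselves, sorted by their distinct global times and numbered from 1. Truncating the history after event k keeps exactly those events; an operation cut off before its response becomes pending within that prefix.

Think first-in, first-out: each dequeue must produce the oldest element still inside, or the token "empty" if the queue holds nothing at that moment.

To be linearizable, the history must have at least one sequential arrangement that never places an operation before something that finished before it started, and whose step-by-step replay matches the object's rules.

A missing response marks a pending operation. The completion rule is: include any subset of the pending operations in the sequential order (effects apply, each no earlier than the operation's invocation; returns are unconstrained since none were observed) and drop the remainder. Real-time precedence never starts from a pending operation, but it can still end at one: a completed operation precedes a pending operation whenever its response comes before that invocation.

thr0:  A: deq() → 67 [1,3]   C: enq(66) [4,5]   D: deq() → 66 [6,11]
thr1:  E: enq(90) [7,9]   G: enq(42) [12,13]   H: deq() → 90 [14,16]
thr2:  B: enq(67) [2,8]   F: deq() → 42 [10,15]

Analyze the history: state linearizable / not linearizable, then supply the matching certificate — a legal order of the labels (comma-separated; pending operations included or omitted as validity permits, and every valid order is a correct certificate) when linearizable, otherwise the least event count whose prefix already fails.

linearizable — witness: B, A, C, D, E, G, H, F

after step 1 (B enq(67)): queue <67>
after step 2 (A deq() → 67): queue <>
after step 3 (C enq(66)): queue <66>
after step 4 (D deq() → 66): queue <>
after step 5 (E enq(90)): queue <90>
after step 6 (G enq(42)): queue <90,42>
after step 7 (H deq() → 90): queue <42>
after step 8 (F deq() → 42): queue <>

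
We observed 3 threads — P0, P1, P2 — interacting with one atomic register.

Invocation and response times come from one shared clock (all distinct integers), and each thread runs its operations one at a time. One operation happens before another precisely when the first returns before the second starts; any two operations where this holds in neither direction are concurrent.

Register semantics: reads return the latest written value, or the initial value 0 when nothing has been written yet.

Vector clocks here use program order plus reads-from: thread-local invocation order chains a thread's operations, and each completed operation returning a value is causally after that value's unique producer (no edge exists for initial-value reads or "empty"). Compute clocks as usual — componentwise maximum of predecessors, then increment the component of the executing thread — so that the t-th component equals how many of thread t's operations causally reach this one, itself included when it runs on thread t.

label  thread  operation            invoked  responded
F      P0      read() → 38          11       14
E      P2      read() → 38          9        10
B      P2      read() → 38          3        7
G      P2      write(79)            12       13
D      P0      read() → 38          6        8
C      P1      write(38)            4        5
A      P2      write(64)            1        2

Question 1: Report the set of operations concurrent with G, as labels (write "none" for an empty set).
Answer: F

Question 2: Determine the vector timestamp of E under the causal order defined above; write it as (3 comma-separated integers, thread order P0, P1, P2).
Answer: (0, 1, 3)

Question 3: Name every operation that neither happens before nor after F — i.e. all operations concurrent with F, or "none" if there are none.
Answer: G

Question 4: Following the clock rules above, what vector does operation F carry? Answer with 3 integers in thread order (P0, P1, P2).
Answer: (2, 1, 0)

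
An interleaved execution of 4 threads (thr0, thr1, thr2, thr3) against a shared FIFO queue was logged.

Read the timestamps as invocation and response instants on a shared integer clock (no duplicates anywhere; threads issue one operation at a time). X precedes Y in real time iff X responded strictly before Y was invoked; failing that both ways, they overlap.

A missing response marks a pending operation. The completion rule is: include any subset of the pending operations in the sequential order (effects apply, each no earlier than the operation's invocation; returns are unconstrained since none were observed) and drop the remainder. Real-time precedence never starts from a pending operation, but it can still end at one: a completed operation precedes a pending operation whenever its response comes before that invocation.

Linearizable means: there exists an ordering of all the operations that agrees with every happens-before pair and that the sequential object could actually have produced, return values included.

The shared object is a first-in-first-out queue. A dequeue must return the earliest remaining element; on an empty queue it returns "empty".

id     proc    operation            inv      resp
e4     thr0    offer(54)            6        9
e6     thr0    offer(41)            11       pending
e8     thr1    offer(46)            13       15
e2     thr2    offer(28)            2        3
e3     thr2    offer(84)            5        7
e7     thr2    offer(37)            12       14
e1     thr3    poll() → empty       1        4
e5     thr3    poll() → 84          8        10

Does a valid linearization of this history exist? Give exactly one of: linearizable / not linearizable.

not linearizable

through event 9 a valid linearization exists; event 10 (e5 responding at time 10) ends that
6 orders of the 5 completed FIFO queue ops respect real time; none is legal
for example e1, e2, e3, e4, e5 fails at step 5: e5 poll() → 84 is not legal there
for example e1, e2, e3, e5, e4 fails at step 4: e5 poll() → 84 is not legal there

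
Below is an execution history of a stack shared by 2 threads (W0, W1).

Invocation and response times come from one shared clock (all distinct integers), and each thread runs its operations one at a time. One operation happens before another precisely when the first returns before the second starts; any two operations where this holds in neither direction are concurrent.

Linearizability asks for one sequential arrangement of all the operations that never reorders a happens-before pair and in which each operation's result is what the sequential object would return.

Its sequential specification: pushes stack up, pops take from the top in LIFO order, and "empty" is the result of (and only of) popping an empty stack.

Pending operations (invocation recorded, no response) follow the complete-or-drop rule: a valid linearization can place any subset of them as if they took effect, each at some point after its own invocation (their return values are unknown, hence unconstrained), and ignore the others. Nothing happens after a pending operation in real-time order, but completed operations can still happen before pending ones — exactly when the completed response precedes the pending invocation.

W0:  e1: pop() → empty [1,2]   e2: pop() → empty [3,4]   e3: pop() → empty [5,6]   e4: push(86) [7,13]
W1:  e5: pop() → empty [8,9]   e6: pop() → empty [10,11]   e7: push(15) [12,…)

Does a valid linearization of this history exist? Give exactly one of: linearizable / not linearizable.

linearizable

witness order: e1, e2, e3, e5, e6, e4
after step 1 (e1 pop() → empty): stack <>
after step 2 (e2 pop() → empty): stack <>
after step 3 (e3 pop() → empty): stack <>
after step 4 (e5 pop() → empty): stack <>
after step 5 (e6 pop() → empty): stack <>
after step 6 (e4 push(86)): stack <86>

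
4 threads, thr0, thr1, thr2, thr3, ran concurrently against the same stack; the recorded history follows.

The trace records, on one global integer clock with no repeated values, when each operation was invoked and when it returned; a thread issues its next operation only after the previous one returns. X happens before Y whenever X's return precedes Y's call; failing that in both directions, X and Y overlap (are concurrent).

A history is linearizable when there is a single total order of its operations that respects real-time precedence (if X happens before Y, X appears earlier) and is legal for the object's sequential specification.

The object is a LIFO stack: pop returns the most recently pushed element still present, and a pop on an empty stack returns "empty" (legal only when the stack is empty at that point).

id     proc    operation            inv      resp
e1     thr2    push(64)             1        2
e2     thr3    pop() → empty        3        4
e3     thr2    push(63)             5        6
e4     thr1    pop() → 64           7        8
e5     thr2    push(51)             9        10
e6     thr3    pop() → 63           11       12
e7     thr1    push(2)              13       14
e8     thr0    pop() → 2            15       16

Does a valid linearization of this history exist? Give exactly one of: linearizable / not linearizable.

not linearizable

events 1..3 are fine; event 4 — the response of e2 at time 4 — makes the prefix non-linearizable
exhaustive check: the 2 completed stack ops admit one real-time order; illegal
e.g. e1, e2: illegal at step 2, since e2 pop() → empty cannot apply there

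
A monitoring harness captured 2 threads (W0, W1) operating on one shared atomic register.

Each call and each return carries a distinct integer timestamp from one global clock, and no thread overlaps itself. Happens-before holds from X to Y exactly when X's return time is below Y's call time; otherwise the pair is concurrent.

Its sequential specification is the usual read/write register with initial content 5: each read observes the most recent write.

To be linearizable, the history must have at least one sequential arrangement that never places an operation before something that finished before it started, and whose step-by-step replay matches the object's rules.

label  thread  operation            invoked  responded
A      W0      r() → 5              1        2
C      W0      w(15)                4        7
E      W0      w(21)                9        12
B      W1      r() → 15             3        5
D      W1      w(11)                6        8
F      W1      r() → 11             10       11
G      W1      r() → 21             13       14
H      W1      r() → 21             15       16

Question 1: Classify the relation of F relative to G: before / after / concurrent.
before

F spans [10,11], G spans [13,14]
resp(F)=11 < inv(G)=13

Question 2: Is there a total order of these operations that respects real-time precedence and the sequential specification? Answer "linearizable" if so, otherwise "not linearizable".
linearizable

one valid linearization: A, C, B, D, F, E, G, H
step 1: A r() → 5 — value 5
step 2: C w(15) — value 15
step 3: B r() → 15 — value 15
step 4: D w(11) — value 11
step 5: F r() → 11 — value 11
step 6: E w(21) — value 21
step 7: G r() → 21 — value 21
step 8: H r() → 21 — value 21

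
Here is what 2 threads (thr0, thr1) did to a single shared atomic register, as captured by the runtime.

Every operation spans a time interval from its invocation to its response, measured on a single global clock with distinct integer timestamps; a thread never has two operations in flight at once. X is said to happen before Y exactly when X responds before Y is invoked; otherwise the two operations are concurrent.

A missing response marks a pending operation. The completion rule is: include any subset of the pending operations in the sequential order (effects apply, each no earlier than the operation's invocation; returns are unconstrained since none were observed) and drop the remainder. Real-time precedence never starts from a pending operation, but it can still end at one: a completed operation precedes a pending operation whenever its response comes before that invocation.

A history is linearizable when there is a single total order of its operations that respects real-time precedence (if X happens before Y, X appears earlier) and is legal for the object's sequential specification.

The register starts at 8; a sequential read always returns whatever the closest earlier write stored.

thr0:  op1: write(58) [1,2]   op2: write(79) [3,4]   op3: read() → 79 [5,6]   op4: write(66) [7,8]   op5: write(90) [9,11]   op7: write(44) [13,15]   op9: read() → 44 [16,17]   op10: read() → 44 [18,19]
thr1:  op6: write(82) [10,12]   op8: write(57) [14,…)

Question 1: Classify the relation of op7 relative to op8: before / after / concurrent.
op7 spans [13,15], op8 spans [14,…)
the intervals overlap in both directions

concurrent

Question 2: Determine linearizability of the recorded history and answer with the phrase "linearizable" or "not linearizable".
a witness: op1, op2, op3, op4, op5, op6, op7, op9, op10
step 1: op1 write(58) — value 58
step 2: op2 write(79) — value 79
step 3: op3 read() → 79 — value 79
step 4: op4 write(66) — value 66
step 5: op5 write(90) — value 90
step 6: op6 write(82) — value 82
step 7: op7 write(44) — value 44
step 8: op9 read() → 44 — value 44
step 9: op10 read() → 44 — value 44

linearizable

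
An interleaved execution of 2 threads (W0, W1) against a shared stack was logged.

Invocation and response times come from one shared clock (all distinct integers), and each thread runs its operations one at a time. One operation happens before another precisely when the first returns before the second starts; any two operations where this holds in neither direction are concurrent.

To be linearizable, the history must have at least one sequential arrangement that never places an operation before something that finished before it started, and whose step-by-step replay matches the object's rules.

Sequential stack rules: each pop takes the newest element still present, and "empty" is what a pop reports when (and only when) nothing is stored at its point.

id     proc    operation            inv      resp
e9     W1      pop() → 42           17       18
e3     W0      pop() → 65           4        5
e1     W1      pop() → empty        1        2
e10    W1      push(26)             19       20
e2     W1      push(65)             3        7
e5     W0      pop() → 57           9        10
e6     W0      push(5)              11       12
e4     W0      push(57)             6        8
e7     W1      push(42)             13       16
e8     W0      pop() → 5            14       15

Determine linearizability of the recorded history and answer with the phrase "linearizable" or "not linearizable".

linearizable

witness order: e1, e2, e3, e4, e5, e6, e8, e7, e9, e10
1. e1 pop() → empty, leaving stack <>
2. e2 push(65), leaving stack <65>
3. e3 pop() → 65, leaving stack <>
4. e4 push(57), leaving stack <57>
5. e5 pop() → 57, leaving stack <>
6. e6 push(5), leaving stack <5>
7. e8 pop() → 5, leaving stack <>
8. e7 push(42), leaving stack <42>
9. e9 pop() → 42, leaving stack <>
10. e10 push(26), leaving stack <26>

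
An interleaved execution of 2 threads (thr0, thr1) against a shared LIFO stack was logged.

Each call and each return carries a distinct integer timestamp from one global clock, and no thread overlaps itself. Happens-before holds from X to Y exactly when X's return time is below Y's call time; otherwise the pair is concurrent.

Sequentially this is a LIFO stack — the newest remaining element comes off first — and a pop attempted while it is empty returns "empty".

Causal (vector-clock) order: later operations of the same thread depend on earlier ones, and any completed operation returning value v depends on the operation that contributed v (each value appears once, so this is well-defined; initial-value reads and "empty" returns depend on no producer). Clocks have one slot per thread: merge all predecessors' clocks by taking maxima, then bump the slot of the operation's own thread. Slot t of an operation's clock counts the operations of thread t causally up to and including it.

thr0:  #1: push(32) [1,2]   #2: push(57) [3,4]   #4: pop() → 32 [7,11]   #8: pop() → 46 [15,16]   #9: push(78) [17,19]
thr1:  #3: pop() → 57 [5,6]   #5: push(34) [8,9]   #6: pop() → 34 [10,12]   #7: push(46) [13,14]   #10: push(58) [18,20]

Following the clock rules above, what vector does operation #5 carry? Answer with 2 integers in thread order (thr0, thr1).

(2, 2)

#1, invoked 1, has no incoming edges; only thr0's bump applies → (1, 0)
VC(#2, invoked at 3): max of VC(#1)=(1, 0), then +1 on thread thr0 → (2, 0)
VC(#3, invoked at 5): max of VC(#2)=(2, 0), then +1 on thread thr1 → (2, 1)
VC(#4, invoked at 7): max of VC(#1)=(1, 0), VC(#2)=(2, 0), then +1 on thread thr0 → (3, 0)
VC(#5, invoked at 8): max of VC(#3)=(2, 1), then +1 on thread thr1 → (2, 2)
VC(#6, invoked at 10): max of VC(#5)=(2, 2), then +1 on thread thr1 → (2, 3)
VC(#7, invoked at 13): max of VC(#6)=(2, 3), then +1 on thread thr1 → (2, 4)
VC(#10, invoked at 18): max of VC(#7)=(2, 4), then +1 on thread thr1 → (2, 5)
VC(#8, invoked at 15): max of VC(#4)=(3, 0), VC(#7)=(2, 4), then +1 on thread thr0 → (4, 4)
VC(#9, invoked at 17): max of VC(#8)=(4, 4), then +1 on thread thr0 → (5, 4)
target: VC(#5) = (2, 2)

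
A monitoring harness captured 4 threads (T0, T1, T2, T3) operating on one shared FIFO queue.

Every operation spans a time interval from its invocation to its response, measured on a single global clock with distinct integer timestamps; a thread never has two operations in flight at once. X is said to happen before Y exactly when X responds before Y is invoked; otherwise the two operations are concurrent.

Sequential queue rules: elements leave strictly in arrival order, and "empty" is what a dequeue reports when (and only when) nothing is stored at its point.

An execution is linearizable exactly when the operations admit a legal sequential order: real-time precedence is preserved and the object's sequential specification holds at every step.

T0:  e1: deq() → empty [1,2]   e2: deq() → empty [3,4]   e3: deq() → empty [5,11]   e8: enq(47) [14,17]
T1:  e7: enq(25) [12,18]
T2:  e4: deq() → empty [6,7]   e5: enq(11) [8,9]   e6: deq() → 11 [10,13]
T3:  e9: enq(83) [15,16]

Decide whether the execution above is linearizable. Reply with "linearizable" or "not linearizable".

witness order: e1, e2, e3, e4, e5, e6, e7, e8, e9
after step 1 (e1 deq() → empty): queue <>
after step 2 (e2 deq() → empty): queue <>
after step 3 (e3 deq() → empty): queue <>
after step 4 (e4 deq() → empty): queue <>
after step 5 (e5 enq(11)): queue <11>
after step 6 (e6 deq() → 11): queue <>
after step 7 (e7 enq(25)): queue <25>
after step 8 (e8 enq(47)): queue <25,47>
after step 9 (e9 enq(83)): queue <25,47,83>

linearizable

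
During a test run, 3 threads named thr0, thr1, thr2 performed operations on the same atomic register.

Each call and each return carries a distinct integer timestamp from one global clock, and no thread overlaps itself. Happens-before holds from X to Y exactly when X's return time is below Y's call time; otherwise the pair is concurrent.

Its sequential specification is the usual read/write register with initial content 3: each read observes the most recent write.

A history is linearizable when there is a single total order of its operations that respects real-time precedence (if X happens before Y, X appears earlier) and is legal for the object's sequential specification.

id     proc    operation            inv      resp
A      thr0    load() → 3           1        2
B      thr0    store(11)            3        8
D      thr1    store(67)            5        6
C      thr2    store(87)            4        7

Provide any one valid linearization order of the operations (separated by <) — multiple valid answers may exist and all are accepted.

after step 1 (A load() → 3): value 3
after step 2 (B store(11)): value 11
after step 3 (C store(87)): value 87
after step 4 (D store(67)): value 67

A < B < C < D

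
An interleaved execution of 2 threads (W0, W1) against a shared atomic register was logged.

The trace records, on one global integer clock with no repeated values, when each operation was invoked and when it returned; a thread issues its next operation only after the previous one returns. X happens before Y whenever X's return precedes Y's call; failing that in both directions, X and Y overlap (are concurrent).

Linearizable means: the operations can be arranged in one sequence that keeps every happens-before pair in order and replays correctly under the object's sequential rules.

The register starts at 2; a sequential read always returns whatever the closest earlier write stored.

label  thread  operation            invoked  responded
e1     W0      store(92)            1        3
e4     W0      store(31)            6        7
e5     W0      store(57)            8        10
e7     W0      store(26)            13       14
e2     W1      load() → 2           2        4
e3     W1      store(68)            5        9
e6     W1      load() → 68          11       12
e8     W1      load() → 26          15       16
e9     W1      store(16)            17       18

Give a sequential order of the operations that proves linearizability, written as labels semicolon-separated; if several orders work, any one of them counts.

after step 1 (e2 load() → 2): value 2
after step 2 (e1 store(92)): value 92
after step 3 (e4 store(31)): value 31
after step 4 (e5 store(57)): value 57
after step 5 (e3 store(68)): value 68
after step 6 (e6 load() → 68): value 68
after step 7 (e7 store(26)): value 26
after step 8 (e8 load() → 26): value 26
after step 9 (e9 store(16)): value 16

e2; e1; e4; e5; e3; e6; e7; e8; e9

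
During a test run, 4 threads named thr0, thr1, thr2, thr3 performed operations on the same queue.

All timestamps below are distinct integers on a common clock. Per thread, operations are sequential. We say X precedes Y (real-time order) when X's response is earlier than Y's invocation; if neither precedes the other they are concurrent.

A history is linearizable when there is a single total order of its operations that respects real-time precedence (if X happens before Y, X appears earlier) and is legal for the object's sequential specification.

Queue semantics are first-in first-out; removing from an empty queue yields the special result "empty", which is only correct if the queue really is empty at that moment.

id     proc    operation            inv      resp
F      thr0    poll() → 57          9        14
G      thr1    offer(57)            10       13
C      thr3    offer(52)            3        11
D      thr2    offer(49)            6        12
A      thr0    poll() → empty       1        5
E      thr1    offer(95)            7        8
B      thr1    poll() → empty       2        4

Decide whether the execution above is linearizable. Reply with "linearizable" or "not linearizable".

events 1..13 are fine; event 14 — the response of F at time 14 — makes the prefix non-linearizable
the 7 completed operations admit 112 real-time orders; each fails the queue replay
for example A, B, C, D, E, F, G fails at step 6: F poll() → 57 is not legal there
for example A, B, C, D, E, G, F fails at step 7: F poll() → 57 is not legal there

not linearizable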